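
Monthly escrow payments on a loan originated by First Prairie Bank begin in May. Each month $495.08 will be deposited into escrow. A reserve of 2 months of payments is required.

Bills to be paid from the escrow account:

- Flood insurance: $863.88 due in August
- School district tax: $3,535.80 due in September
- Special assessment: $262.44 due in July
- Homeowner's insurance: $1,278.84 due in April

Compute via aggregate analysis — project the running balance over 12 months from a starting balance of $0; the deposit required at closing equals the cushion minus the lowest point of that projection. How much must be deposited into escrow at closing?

Cushion = 2 × $495.08 = $990.16
Trial balance (start $0, +$495.08 each month, − disbursements):
  May: +$495.08 → $495.08
  Jun: +$495.08 → $990.16
  Jul: +$495.08 − $262.44 → $1,222.80
  Aug: +$495.08 − $863.88 → $854.00
  Sep: +$495.08 − $3,535.80 → -$2,186.72
  Oct: +$495.08 → -$1,691.64
  Nov: +$495.08 → -$1,196.56
  Dec: +$495.08 → -$701.48
  Jan: +$495.08 → -$206.40
  Feb: +$495.08 → $288.68
  Mar: +$495.08 → $783.76
  Apr: +$495.08 − $1,278.84 → $0.00
Lowest trial balance = -$2,186.72 (Sep)
Initial deposit = cushion − low point = $990.16 − (-$2,186.72) = $3,176.88

$3,176.88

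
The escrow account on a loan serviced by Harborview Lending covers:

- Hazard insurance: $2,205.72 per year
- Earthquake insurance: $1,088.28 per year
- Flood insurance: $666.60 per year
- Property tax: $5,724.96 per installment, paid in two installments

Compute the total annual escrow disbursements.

Hazard insurance: $2,205.72 annually
Earthquake insurance: $1,088.28 annually
Flood insurance: $666.60 annually
Property tax: $5,724.96 × 2 = $11,449.92 annually
Annual escrow total = $2,205.72 + $1,088.28 + $666.60 + $11,449.92 = $15,410.52

$15,410.52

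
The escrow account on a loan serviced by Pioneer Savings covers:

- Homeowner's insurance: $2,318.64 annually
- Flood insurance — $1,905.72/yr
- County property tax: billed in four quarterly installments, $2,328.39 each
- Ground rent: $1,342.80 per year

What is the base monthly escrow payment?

$1,240.06

Homeowner's insurance — $2,318.64/yr
Flood insurance — $1,905.72/yr
County property tax — $2,328.39 × 4 = $9,313.56/yr
Ground rent — $1,342.80/yr
Yearly total = $14,880.72
Per month = $14,880.72 ÷ 12 = $1,240.06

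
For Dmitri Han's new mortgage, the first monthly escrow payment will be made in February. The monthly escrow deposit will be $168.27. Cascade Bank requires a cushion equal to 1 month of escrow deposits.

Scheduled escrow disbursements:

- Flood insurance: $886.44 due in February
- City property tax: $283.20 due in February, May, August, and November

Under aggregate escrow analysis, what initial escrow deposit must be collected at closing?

$1,169.64

Cushion = 1 × $168.27 = $168.27
Trial balance (start $0, +$168.27 each month, − disbursements):
  Feb: +$168.27 − $1,169.64 → -$1,001.37
  Mar: +$168.27 → -$833.10
  Apr: +$168.27 → -$664.83
  May: +$168.27 − $283.20 → -$779.76
  Jun: +$168.27 → -$611.49
  Jul: +$168.27 → -$443.22
  Aug: +$168.27 − $283.20 → -$558.15
  Sep: +$168.27 → -$389.88
  Oct: +$168.27 → -$221.61
  Nov: +$168.27 − $283.20 → -$336.54
  Dec: +$168.27 → -$168.27
  Jan: +$168.27 → $0.00
Lowest trial balance = -$1,001.37 (Feb)
Initial deposit = cushion − low point = $168.27 − (-$1,001.37) = $1,169.64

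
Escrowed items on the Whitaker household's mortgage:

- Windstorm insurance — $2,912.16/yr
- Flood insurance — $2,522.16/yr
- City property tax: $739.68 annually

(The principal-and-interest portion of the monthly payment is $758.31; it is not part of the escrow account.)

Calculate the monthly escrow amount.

Windstorm insurance — $2,912.16 annually
Flood insurance — $2,522.16 annually
City property tax — $739.68 annually
Yearly total = $6,174.00
Monthly = $6,174.00 / 12 = $514.50

$514.50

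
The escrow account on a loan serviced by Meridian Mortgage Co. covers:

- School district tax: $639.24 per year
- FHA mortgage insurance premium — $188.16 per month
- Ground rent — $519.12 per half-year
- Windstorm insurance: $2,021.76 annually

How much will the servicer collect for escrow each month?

$496.43

School district tax — $639.24
FHA mortgage insurance premium — $188.16 × 12 = $2,257.92
Ground rent — $519.12 × 2 = $1,038.24
Windstorm insurance — $2,021.76
Total annual escrow = $639.24 + $2,257.92 + $1,038.24 + $2,021.76 = $5,957.16
Monthly = $5,957.16 ÷ 12 = $496.43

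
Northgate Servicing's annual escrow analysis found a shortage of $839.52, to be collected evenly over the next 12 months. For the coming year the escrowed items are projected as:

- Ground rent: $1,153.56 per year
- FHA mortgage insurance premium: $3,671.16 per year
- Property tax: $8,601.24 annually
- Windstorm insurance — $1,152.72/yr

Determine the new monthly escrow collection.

Ground rent — $1,153.56 annually
FHA mortgage insurance premium — $3,671.16 annually
Property tax — $8,601.24 annually
Windstorm insurance — $1,152.72 annually
Annual escrow total = $14,578.68
Base monthly escrow = $14,578.68 / 12 = $1,214.89
Shortage spread = $839.52 ÷ 12 = $69.96/mo
New monthly escrow = $1,214.89 + $69.96 = $1,284.85

$1,284.85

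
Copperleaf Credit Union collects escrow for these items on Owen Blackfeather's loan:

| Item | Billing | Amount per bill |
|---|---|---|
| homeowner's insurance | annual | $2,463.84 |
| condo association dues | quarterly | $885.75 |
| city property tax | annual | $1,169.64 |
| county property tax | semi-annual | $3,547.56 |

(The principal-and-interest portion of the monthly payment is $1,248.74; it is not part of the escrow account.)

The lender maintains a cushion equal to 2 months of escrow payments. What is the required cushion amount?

Homeowner's insurance = $2,463.84/yr
Condo association dues = $885.75 × 4 = $3,543.00/yr
City property tax = $1,169.64/yr
County property tax = $3,547.56 × 2 = $7,095.12/yr
Total per year = $2,463.84 + $3,543.00 + $1,169.64 + $7,095.12 = $14,271.60
Monthly = $14,271.60 ÷ 12 = $1,189.30
Cushion = 2 × $1,189.30 = $2,378.60

$2,378.60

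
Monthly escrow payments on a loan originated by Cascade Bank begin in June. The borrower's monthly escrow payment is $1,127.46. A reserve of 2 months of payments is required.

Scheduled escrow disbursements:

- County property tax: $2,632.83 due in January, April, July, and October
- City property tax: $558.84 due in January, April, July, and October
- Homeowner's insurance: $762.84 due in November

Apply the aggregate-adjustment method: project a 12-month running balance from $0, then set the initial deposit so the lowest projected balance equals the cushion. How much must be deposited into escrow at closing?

Cushion = 2 × $1,127.46 = $2,254.92
Trial balance (start $0, +$1,127.46 each month, − disbursements):
  Jun: +$1,127.46 → $1,127.46
  Jul: +$1,127.46 − $3,191.67 → -$936.75
  Aug: +$1,127.46 → $190.71
  Sep: +$1,127.46 → $1,318.17
  Oct: +$1,127.46 − $3,191.67 → -$746.04
  Nov: +$1,127.46 − $762.84 → -$381.42
  Dec: +$1,127.46 → $746.04
  Jan: +$1,127.46 − $3,191.67 → -$1,318.17
  Feb: +$1,127.46 → -$190.71
  Mar: +$1,127.46 → $936.75
  Apr: +$1,127.46 − $3,191.67 → -$1,127.46
  May: +$1,127.46 → $0.00
Lowest trial balance = -$1,318.17 (Jan)
Initial deposit = cushion − low point = $2,254.92 − (-$1,318.17) = $3,573.09

$3,573.09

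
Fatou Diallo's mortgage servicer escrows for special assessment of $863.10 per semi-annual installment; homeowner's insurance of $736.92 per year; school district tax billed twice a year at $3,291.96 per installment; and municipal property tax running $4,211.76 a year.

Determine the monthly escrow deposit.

Special assessment: $863.10 × 2 = $1,726.20 per year
Homeowner's insurance: $736.92 per year
School district tax: $3,291.96 × 2 = $6,583.92 per year
Municipal property tax: $4,211.76 per year
Total per year = $1,726.20 + $736.92 + $6,583.92 + $4,211.76 = $13,258.80
Per month = $13,258.80 ÷ 12 = $1,104.90

$1,104.90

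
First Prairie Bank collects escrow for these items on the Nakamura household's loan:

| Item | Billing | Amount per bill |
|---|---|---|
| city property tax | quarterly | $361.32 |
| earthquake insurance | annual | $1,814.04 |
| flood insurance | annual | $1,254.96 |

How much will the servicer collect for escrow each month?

$376.19

City property tax: $361.32 × 4 = $1,445.28/yr
Earthquake insurance: $1,814.04/yr
Flood insurance: $1,254.96/yr
Yearly total = $1,445.28 + $1,814.04 + $1,254.96 = $4,514.28
Monthly = $4,514.28 ÷ 12 = $376.19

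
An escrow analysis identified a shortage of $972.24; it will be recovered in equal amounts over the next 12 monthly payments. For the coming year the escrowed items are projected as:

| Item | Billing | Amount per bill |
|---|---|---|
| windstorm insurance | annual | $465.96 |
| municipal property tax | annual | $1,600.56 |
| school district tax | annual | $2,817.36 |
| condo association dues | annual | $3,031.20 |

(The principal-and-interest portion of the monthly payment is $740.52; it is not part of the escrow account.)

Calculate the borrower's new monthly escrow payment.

$740.61

Windstorm insurance: $465.96
Municipal property tax: $1,600.56
School district tax: $2,817.36
Condo association dues: $3,031.20
Total per year = $7,915.08
Monthly = $7,915.08 ÷ 12 = $659.59
Shortage spread = $972.24 / 12 = $81.02/mo
New monthly escrow = $659.59 + $81.02 = $740.61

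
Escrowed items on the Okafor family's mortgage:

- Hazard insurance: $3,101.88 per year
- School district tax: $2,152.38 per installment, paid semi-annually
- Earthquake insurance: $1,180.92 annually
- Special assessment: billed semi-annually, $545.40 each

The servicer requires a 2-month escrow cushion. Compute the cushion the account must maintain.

Hazard insurance: $3,101.88 per year
School district tax: $2,152.38 × 2 = $4,304.76 per year
Earthquake insurance: $1,180.92 per year
Special assessment: $545.40 × 2 = $1,090.80 per year
Total annual escrow = $3,101.88 + $4,304.76 + $1,180.92 + $1,090.80 = $9,678.36
Base monthly escrow = $9,678.36 / 12 = $806.53
Reserve = 2 × $806.53 = $1,613.06

$1,613.06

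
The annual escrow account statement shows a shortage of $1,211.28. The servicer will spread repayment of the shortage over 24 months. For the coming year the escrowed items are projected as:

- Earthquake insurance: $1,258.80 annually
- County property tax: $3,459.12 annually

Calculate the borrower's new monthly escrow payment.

Earthquake insurance = $1,258.80 per year
County property tax = $3,459.12 per year
Yearly total = $4,717.92
Per month = $4,717.92 ÷ 12 = $393.16
Shortage spread = $1,211.28 ÷ 24 = $50.47/mo
New monthly escrow = $393.16 + $50.47 = $443.63

$443.63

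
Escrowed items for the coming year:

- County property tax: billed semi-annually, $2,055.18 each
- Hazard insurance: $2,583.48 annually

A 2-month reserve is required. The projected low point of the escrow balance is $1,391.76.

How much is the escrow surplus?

$276.12

County property tax — $2,055.18 × 2 = $4,110.36/yr
Hazard insurance — $2,583.48/yr
Total annual escrow = $6,693.84
Monthly escrow = $6,693.84 / 12 = $557.82
Required cushion = 2 × $557.82 = $1,115.64
Excess over cushion: $1,391.76 − $1,115.64 = $276.12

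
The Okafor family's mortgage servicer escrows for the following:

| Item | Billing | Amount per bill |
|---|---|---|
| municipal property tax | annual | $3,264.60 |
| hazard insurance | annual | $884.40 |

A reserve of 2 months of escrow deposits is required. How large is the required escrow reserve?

Municipal property tax — $3,264.60 per year
Hazard insurance — $884.40 per year
Yearly total = $4,149.00
Monthly escrow = $4,149.00 / 12 = $345.75
Reserve = 2 × $345.75 = $691.50

$691.50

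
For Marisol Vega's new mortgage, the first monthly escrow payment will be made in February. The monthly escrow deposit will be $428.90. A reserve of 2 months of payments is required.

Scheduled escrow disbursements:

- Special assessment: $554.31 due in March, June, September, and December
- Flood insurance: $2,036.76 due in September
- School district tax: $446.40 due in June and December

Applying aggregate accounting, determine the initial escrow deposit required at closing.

$1,572.69

Cushion = 2 × $428.90 = $857.80
Trial balance (start $0, +$428.90 each month, − disbursements):
  Feb: +$428.90 → $428.90
  Mar: +$428.90 − $554.31 → $303.49
  Apr: +$428.90 → $732.39
  May: +$428.90 → $1,161.29
  Jun: +$428.90 − $1,000.71 → $589.48
  Jul: +$428.90 → $1,018.38
  Aug: +$428.90 → $1,447.28
  Sep: +$428.90 − $2,591.07 → -$714.89
  Oct: +$428.90 → -$285.99
  Nov: +$428.90 → $142.91
  Dec: +$428.90 − $1,000.71 → -$428.90
  Jan: +$428.90 → $0.00
Lowest trial balance = -$714.89 (Sep)
Initial deposit = cushion − low point = $857.80 − (-$714.89) = $1,572.69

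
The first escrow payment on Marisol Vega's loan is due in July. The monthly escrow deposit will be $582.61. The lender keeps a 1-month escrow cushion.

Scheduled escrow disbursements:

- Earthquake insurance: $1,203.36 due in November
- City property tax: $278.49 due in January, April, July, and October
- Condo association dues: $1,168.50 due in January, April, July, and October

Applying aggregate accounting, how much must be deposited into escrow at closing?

Cushion = 1 × $582.61 = $582.61
Trial balance (start $0, +$582.61 each month, − disbursements):
  Jul: +$582.61 − $1,446.99 → -$864.38
  Aug: +$582.61 → -$281.77
  Sep: +$582.61 → $300.84
  Oct: +$582.61 − $1,446.99 → -$563.54
  Nov: +$582.61 − $1,203.36 → -$1,184.29
  Dec: +$582.61 → -$601.68
  Jan: +$582.61 − $1,446.99 → -$1,466.06
  Feb: +$582.61 → -$883.45
  Mar: +$582.61 → -$300.84
  Apr: +$582.61 − $1,446.99 → -$1,165.22
  May: +$582.61 → -$582.61
  Jun: +$582.61 → $0.00
Lowest trial balance = -$1,466.06 (Jan)
Initial deposit = cushion − low point = $582.61 − (-$1,466.06) = $2,048.67

$2,048.67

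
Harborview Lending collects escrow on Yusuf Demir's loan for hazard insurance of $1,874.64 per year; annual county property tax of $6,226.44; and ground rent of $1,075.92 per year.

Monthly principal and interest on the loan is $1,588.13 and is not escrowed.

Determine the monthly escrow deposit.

Hazard insurance = $1,874.64/yr
County property tax = $6,226.44/yr
Ground rent = $1,075.92/yr
Total annual escrow = $1,874.64 + $6,226.44 + $1,075.92 = $9,177.00
Monthly escrow = $9,177.00 ÷ 12 = $764.75

$764.75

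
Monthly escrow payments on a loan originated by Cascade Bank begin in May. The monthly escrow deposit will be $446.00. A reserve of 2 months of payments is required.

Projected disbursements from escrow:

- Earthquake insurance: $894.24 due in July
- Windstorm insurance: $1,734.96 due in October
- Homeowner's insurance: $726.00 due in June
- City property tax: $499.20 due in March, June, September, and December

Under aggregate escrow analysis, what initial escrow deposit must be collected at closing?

$2,569.60

Cushion = 2 × $446.00 = $892.00
Trial balance (start $0, +$446.00 each month, − disbursements):
  May: +$446.00 → $446.00
  Jun: +$446.00 − $1,225.20 → -$333.20
  Jul: +$446.00 − $894.24 → -$781.44
  Aug: +$446.00 → -$335.44
  Sep: +$446.00 − $499.20 → -$388.64
  Oct: +$446.00 − $1,734.96 → -$1,677.60
  Nov: +$446.00 → -$1,231.60
  Dec: +$446.00 − $499.20 → -$1,284.80
  Jan: +$446.00 → -$838.80
  Feb: +$446.00 → -$392.80
  Mar: +$446.00 − $499.20 → -$446.00
  Apr: +$446.00 → $0.00
Lowest trial balance = -$1,677.60 (Oct)
Initial deposit = cushion − low point = $892.00 − (-$1,677.60) = $2,569.60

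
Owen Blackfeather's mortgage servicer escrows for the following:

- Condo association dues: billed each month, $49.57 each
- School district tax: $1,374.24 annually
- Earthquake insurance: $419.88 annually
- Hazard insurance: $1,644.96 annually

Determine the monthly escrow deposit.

$336.16

Condo association dues = $49.57 × 12 = $594.84
School district tax = $1,374.24
Earthquake insurance = $419.88
Hazard insurance = $1,644.96
Annual escrow total = $594.84 + $1,374.24 + $419.88 + $1,644.96 = $4,033.92
Per month = $4,033.92 / 12 = $336.16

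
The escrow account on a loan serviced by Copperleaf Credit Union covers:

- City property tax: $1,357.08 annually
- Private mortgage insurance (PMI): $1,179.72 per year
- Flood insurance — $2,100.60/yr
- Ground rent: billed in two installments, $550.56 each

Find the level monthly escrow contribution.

City property tax = $1,357.08 annually
Private mortgage insurance (PMI) = $1,179.72 annually
Flood insurance = $2,100.60 annually
Ground rent = $550.56 × 2 = $1,101.12 annually
Yearly total = $1,357.08 + $1,179.72 + $2,100.60 + $1,101.12 = $5,738.52
Base monthly escrow = $5,738.52 ÷ 12 = $478.21

$478.21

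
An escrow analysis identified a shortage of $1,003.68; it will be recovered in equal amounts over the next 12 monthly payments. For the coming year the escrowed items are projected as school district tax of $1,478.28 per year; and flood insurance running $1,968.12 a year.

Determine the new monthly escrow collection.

School district tax = $1,478.28 annually
Flood insurance = $1,968.12 annually
Total annual escrow = $1,478.28 + $1,968.12 = $3,446.40
Monthly = $3,446.40 / 12 = $287.20
Monthly shortage recovery: $1,003.68 / 12 = $83.64
New monthly escrow = $287.20 + $83.64 = $370.84

$370.84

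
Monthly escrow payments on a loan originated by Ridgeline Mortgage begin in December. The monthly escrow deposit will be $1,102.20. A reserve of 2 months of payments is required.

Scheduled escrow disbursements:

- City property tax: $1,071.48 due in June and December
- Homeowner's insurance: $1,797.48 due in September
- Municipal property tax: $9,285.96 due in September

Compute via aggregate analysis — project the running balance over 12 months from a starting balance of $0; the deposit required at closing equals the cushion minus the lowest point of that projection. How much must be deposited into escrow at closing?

$4,408.80

Cushion = 2 × $1,102.20 = $2,204.40
Trial balance (start $0, +$1,102.20 each month, − disbursements):
  Dec: +$1,102.20 − $1,071.48 → $30.72
  Jan: +$1,102.20 → $1,132.92
  Feb: +$1,102.20 → $2,235.12
  Mar: +$1,102.20 → $3,337.32
  Apr: +$1,102.20 → $4,439.52
  May: +$1,102.20 → $5,541.72
  Jun: +$1,102.20 − $1,071.48 → $5,572.44
  Jul: +$1,102.20 → $6,674.64
  Aug: +$1,102.20 → $7,776.84
  Sep: +$1,102.20 − $11,083.44 → -$2,204.40
  Oct: +$1,102.20 → -$1,102.20
  Nov: +$1,102.20 → $0.00
Lowest trial balance = -$2,204.40 (Sep)
Initial deposit = cushion − low point = $2,204.40 − (-$2,204.40) = $4,408.80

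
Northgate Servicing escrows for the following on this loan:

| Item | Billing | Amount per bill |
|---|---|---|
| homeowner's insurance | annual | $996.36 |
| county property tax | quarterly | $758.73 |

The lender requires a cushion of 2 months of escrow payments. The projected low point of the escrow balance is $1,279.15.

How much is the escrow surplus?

Homeowner's insurance — $996.36/yr
County property tax — $758.73 × 4 = $3,034.92/yr
Total per year = $996.36 + $3,034.92 = $4,031.28
Base monthly escrow = $4,031.28 ÷ 12 = $335.94
Required reserve = 2 × $335.94 = $671.88
Surplus = $1,279.15 − $671.88 = $607.27

$607.27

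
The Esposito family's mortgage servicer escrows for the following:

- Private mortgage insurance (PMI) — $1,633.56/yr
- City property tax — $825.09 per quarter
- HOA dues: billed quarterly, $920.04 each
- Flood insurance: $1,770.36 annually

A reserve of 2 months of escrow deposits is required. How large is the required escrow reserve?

$1,730.74

Private mortgage insurance (PMI): $1,633.56/yr
City property tax: $825.09 × 4 = $3,300.36/yr
HOA dues: $920.04 × 4 = $3,680.16/yr
Flood insurance: $1,770.36/yr
Yearly total = $10,384.44
Per month = $10,384.44 / 12 = $865.37
Required cushion = 2 × $865.37 = $1,730.74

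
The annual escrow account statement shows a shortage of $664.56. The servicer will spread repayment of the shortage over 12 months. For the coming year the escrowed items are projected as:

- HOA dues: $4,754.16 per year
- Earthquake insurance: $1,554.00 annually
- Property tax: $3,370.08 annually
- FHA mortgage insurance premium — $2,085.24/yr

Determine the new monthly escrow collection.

$1,035.67

HOA dues = $4,754.16 annually
Earthquake insurance = $1,554.00 annually
Property tax = $3,370.08 annually
FHA mortgage insurance premium = $2,085.24 annually
Total per year = $4,754.16 + $1,554.00 + $3,370.08 + $2,085.24 = $11,763.48
Per month = $11,763.48 / 12 = $980.29
Shortage spread = $664.56 ÷ 12 = $55.38/mo
Adjusted monthly = $980.29 + $55.38 = $1,035.67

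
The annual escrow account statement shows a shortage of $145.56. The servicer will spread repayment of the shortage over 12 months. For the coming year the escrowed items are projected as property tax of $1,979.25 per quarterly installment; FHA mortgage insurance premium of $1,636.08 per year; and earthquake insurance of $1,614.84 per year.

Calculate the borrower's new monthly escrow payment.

$942.79

Property tax: $1,979.25 × 4 = $7,917.00
FHA mortgage insurance premium: $1,636.08
Earthquake insurance: $1,614.84
Annual escrow total = $7,917.00 + $1,636.08 + $1,614.84 = $11,167.92
Monthly = $11,167.92 ÷ 12 = $930.66
Monthly shortage recovery: $145.56 ÷ 12 = $12.13
Adjusted monthly = $930.66 + $12.13 = $942.79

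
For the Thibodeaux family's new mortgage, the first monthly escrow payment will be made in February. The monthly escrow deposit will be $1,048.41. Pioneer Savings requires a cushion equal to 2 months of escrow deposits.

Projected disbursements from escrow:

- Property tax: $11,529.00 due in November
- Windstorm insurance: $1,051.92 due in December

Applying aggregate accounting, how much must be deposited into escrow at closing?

$3,145.23

Cushion = 2 × $1,048.41 = $2,096.82
Trial balance (start $0, +$1,048.41 each month, − disbursements):
  Feb: +$1,048.41 → $1,048.41
  Mar: +$1,048.41 → $2,096.82
  Apr: +$1,048.41 → $3,145.23
  May: +$1,048.41 → $4,193.64
  Jun: +$1,048.41 → $5,242.05
  Jul: +$1,048.41 → $6,290.46
  Aug: +$1,048.41 → $7,338.87
  Sep: +$1,048.41 → $8,387.28
  Oct: +$1,048.41 → $9,435.69
  Nov: +$1,048.41 − $11,529.00 → -$1,044.90
  Dec: +$1,048.41 − $1,051.92 → -$1,048.41
  Jan: +$1,048.41 → $0.00
Lowest trial balance = -$1,048.41 (Dec)
Initial deposit = cushion − low point = $2,096.82 − (-$1,048.41) = $3,145.23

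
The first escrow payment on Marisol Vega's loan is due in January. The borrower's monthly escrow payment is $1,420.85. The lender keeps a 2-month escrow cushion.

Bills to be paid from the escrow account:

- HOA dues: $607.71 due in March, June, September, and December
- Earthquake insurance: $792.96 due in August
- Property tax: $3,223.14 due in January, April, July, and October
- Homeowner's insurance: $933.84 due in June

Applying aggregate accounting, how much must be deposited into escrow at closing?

Cushion = 2 × $1,420.85 = $2,841.70
Trial balance (start $0, +$1,420.85 each month, − disbursements):
  Jan: +$1,420.85 − $3,223.14 → -$1,802.29
  Feb: +$1,420.85 → -$381.44
  Mar: +$1,420.85 − $607.71 → $431.70
  Apr: +$1,420.85 − $3,223.14 → -$1,370.59
  May: +$1,420.85 → $50.26
  Jun: +$1,420.85 − $1,541.55 → -$70.44
  Jul: +$1,420.85 − $3,223.14 → -$1,872.73
  Aug: +$1,420.85 − $792.96 → -$1,244.84
  Sep: +$1,420.85 − $607.71 → -$431.70
  Oct: +$1,420.85 − $3,223.14 → -$2,233.99
  Nov: +$1,420.85 → -$813.14
  Dec: +$1,420.85 − $607.71 → $0.00
Lowest trial balance = -$2,233.99 (Oct)
Initial deposit = cushion − low point = $2,841.70 − (-$2,233.99) = $5,075.69

$5,075.69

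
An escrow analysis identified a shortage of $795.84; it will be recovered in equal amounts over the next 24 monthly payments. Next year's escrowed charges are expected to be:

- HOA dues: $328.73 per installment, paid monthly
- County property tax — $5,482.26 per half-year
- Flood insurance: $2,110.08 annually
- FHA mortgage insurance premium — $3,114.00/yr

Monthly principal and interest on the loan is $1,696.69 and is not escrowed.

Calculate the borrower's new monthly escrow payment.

$1,710.94

HOA dues: $328.73 × 12 = $3,944.76 annually
County property tax: $5,482.26 × 2 = $10,964.52 annually
Flood insurance: $2,110.08 annually
FHA mortgage insurance premium: $3,114.00 annually
Total annual escrow = $3,944.76 + $10,964.52 + $2,110.08 + $3,114.00 = $20,133.36
Monthly = $20,133.36 / 12 = $1,677.78
Monthly shortage recovery: $795.84 ÷ 24 = $33.16
New monthly escrow = $1,677.78 + $33.16 = $1,710.94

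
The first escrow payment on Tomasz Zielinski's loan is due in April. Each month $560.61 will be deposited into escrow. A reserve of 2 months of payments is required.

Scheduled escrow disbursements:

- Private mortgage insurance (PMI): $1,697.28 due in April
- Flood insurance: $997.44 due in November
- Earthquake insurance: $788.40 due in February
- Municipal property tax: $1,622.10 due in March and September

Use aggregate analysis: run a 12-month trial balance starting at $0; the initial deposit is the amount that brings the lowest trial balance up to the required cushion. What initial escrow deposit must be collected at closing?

$2,257.89

Cushion = 2 × $560.61 = $1,121.22
Trial balance (start $0, +$560.61 each month, − disbursements):
  Apr: +$560.61 − $1,697.28 → -$1,136.67
  May: +$560.61 → -$576.06
  Jun: +$560.61 → -$15.45
  Jul: +$560.61 → $545.16
  Aug: +$560.61 → $1,105.77
  Sep: +$560.61 − $1,622.10 → $44.28
  Oct: +$560.61 → $604.89
  Nov: +$560.61 − $997.44 → $168.06
  Dec: +$560.61 → $728.67
  Jan: +$560.61 → $1,289.28
  Feb: +$560.61 − $788.40 → $1,061.49
  Mar: +$560.61 − $1,622.10 → $0.00
Lowest trial balance = -$1,136.67 (Apr)
Initial deposit = cushion − low point = $1,121.22 − (-$1,136.67) = $2,257.89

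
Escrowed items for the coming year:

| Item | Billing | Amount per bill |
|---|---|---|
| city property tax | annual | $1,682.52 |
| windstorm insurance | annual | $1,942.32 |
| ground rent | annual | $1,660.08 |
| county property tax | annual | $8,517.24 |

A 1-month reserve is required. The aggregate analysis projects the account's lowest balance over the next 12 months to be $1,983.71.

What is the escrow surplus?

$833.53

City property tax = $1,682.52 per year
Windstorm insurance = $1,942.32 per year
Ground rent = $1,660.08 per year
County property tax = $8,517.24 per year
Annual escrow total = $1,682.52 + $1,942.32 + $1,660.08 + $8,517.24 = $13,802.16
Per month = $13,802.16 ÷ 12 = $1,150.18
Cushion = 1 × $1,150.18 = $1,150.18
Surplus = $1,983.71 − $1,150.18 = $833.53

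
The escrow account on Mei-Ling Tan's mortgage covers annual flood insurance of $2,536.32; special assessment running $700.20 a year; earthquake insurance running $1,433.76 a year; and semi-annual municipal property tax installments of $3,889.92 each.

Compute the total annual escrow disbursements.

Flood insurance: $2,536.32 annually
Special assessment: $700.20 annually
Earthquake insurance: $1,433.76 annually
Municipal property tax: $3,889.92 × 2 = $7,779.84 annually
Combined annual = $2,536.32 + $700.20 + $1,433.76 + $7,779.84 = $12,450.12

$12,450.12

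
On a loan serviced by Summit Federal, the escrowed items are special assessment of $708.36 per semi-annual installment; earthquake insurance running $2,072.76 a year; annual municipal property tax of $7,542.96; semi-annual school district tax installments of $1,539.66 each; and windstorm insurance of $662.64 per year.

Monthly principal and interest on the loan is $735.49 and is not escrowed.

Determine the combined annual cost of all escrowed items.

$14,774.40

Special assessment: $708.36 × 2 = $1,416.72/yr
Earthquake insurance: $2,072.76/yr
Municipal property tax: $7,542.96/yr
School district tax: $1,539.66 × 2 = $3,079.32/yr
Windstorm insurance: $662.64/yr
Total per year = $14,774.40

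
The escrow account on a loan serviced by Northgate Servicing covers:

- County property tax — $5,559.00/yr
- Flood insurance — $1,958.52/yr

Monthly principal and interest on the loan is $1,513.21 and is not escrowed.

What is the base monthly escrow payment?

County property tax — $5,559.00/yr
Flood insurance — $1,958.52/yr
Annual escrow total = $5,559.00 + $1,958.52 = $7,517.52
Base monthly escrow = $7,517.52 ÷ 12 = $626.46

$626.46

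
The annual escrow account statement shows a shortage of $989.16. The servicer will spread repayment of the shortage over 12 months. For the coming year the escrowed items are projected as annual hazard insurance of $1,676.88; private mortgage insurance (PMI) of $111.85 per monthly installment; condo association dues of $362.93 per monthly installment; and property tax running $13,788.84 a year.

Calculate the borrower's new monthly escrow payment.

$1,846.02

Hazard insurance = $1,676.88 annually
Private mortgage insurance (PMI) = $111.85 × 12 = $1,342.20 annually
Condo association dues = $362.93 × 12 = $4,355.16 annually
Property tax = $13,788.84 annually
Yearly total = $1,676.88 + $1,342.20 + $4,355.16 + $13,788.84 = $21,163.08
Monthly escrow = $21,163.08 ÷ 12 = $1,763.59
Shortage per month = $989.16 ÷ 12 = $82.43
Adjusted monthly = $1,763.59 + $82.43 = $1,846.02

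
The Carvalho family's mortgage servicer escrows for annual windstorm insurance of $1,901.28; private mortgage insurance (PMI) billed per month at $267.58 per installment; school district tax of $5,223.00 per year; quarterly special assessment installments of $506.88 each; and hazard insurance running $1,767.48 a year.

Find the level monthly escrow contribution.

$1,177.52

Windstorm insurance = $1,901.28 annually
Private mortgage insurance (PMI) = $267.58 × 12 = $3,210.96 annually
School district tax = $5,223.00 annually
Special assessment = $506.88 × 4 = $2,027.52 annually
Hazard insurance = $1,767.48 annually
Total per year = $1,901.28 + $3,210.96 + $5,223.00 + $2,027.52 + $1,767.48 = $14,130.24
Per month = $14,130.24 / 12 = $1,177.52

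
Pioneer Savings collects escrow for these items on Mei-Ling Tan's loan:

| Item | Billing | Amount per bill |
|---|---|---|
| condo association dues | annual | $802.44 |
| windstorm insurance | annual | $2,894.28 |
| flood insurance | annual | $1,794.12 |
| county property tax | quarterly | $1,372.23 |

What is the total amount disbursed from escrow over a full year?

$10,979.76

Condo association dues = $802.44 per year
Windstorm insurance = $2,894.28 per year
Flood insurance = $1,794.12 per year
County property tax = $1,372.23 × 4 = $5,488.92 per year
Total per year = $10,979.76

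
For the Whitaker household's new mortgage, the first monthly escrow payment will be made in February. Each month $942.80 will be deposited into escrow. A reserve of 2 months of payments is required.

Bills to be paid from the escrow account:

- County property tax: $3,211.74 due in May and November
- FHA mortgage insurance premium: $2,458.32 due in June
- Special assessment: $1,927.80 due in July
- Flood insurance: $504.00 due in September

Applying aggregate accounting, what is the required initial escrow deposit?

$3,826.66

Cushion = 2 × $942.80 = $1,885.60
Trial balance (start $0, +$942.80 each month, − disbursements):
  Feb: +$942.80 → $942.80
  Mar: +$942.80 → $1,885.60
  Apr: +$942.80 → $2,828.40
  May: +$942.80 − $3,211.74 → $559.46
  Jun: +$942.80 − $2,458.32 → -$956.06
  Jul: +$942.80 − $1,927.80 → -$1,941.06
  Aug: +$942.80 → -$998.26
  Sep: +$942.80 − $504.00 → -$559.46
  Oct: +$942.80 → $383.34
  Nov: +$942.80 − $3,211.74 → -$1,885.60
  Dec: +$942.80 → -$942.80
  Jan: +$942.80 → $0.00
Lowest trial balance = -$1,941.06 (Jul)
Initial deposit = cushion − low point = $1,885.60 − (-$1,941.06) = $3,826.66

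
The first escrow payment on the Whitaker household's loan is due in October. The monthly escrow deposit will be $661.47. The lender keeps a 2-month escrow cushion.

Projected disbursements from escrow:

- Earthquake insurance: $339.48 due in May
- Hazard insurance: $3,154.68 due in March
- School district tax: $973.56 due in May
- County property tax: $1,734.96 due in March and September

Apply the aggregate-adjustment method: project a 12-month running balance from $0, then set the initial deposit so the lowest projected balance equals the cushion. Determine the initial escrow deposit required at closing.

Cushion = 2 × $661.47 = $1,322.94
Trial balance (start $0, +$661.47 each month, − disbursements):
  Oct: +$661.47 → $661.47
  Nov: +$661.47 → $1,322.94
  Dec: +$661.47 → $1,984.41
  Jan: +$661.47 → $2,645.88
  Feb: +$661.47 → $3,307.35
  Mar: +$661.47 − $4,889.64 → -$920.82
  Apr: +$661.47 → -$259.35
  May: +$661.47 − $1,313.04 → -$910.92
  Jun: +$661.47 → -$249.45
  Jul: +$661.47 → $412.02
  Aug: +$661.47 → $1,073.49
  Sep: +$661.47 − $1,734.96 → $0.00
Lowest trial balance = -$920.82 (Mar)
Initial deposit = cushion − low point = $1,322.94 − (-$920.82) = $2,243.76

$2,243.76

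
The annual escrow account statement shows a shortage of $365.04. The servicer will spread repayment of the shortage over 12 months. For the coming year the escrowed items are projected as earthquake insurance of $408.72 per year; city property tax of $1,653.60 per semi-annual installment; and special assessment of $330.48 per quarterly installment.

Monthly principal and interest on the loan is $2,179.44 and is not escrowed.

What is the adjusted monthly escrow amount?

Earthquake insurance — $408.72 annually
City property tax — $1,653.60 × 2 = $3,307.20 annually
Special assessment — $330.48 × 4 = $1,321.92 annually
Total per year = $5,037.84
Monthly = $5,037.84 / 12 = $419.82
Shortage spread = $365.04 ÷ 12 = $30.42/mo
Adjusted monthly = $419.82 + $30.42 = $450.24

$450.24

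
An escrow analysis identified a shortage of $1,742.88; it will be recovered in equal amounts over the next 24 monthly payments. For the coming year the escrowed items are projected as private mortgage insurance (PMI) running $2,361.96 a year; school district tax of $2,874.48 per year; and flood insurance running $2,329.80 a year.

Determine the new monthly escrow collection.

Private mortgage insurance (PMI): $2,361.96
School district tax: $2,874.48
Flood insurance: $2,329.80
Annual escrow total = $2,361.96 + $2,874.48 + $2,329.80 = $7,566.24
Per month = $7,566.24 ÷ 12 = $630.52
Shortage spread = $1,742.88 ÷ 24 = $72.62/mo
Adjusted monthly = $630.52 + $72.62 = $703.14

$703.14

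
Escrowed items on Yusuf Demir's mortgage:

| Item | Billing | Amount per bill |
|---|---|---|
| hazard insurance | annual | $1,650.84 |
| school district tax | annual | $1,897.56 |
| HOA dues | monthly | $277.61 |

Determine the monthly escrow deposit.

Hazard insurance — $1,650.84 per year
School district tax — $1,897.56 per year
HOA dues — $277.61 × 12 = $3,331.32 per year
Total per year = $1,650.84 + $1,897.56 + $3,331.32 = $6,879.72
Base monthly escrow = $6,879.72 ÷ 12 = $573.31

$573.31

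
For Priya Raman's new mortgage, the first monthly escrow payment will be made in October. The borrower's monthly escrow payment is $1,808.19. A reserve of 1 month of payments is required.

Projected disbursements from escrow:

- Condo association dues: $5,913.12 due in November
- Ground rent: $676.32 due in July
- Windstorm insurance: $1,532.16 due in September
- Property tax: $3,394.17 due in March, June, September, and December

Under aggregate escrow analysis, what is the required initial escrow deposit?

Cushion = 1 × $1,808.19 = $1,808.19
Trial balance (start $0, +$1,808.19 each month, − disbursements):
  Oct: +$1,808.19 → $1,808.19
  Nov: +$1,808.19 − $5,913.12 → -$2,296.74
  Dec: +$1,808.19 − $3,394.17 → -$3,882.72
  Jan: +$1,808.19 → -$2,074.53
  Feb: +$1,808.19 → -$266.34
  Mar: +$1,808.19 − $3,394.17 → -$1,852.32
  Apr: +$1,808.19 → -$44.13
  May: +$1,808.19 → $1,764.06
  Jun: +$1,808.19 − $3,394.17 → $178.08
  Jul: +$1,808.19 − $676.32 → $1,309.95
  Aug: +$1,808.19 → $3,118.14
  Sep: +$1,808.19 − $4,926.33 → $0.00
Lowest trial balance = -$3,882.72 (Dec)
Initial deposit = cushion − low point = $1,808.19 − (-$3,882.72) = $5,690.91

$5,690.91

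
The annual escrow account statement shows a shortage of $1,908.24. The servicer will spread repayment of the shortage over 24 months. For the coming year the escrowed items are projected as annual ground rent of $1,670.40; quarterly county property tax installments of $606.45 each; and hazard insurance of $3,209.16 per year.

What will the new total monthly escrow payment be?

$688.29

Ground rent — $1,670.40 annually
County property tax — $606.45 × 4 = $2,425.80 annually
Hazard insurance — $3,209.16 annually
Combined annual = $1,670.40 + $2,425.80 + $3,209.16 = $7,305.36
Monthly escrow = $7,305.36 ÷ 12 = $608.78
Shortage per month = $1,908.24 ÷ 24 = $79.51
New monthly escrow = $608.78 + $79.51 = $688.29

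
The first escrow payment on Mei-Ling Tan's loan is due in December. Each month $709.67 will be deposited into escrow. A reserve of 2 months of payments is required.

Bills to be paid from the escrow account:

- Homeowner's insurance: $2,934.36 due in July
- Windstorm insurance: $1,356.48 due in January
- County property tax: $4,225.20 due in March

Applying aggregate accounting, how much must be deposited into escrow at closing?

Cushion = 2 × $709.67 = $1,419.34
Trial balance (start $0, +$709.67 each month, − disbursements):
  Dec: +$709.67 → $709.67
  Jan: +$709.67 − $1,356.48 → $62.86
  Feb: +$709.67 → $772.53
  Mar: +$709.67 − $4,225.20 → -$2,743.00
  Apr: +$709.67 → -$2,033.33
  May: +$709.67 → -$1,323.66
  Jun: +$709.67 → -$613.99
  Jul: +$709.67 − $2,934.36 → -$2,838.68
  Aug: +$709.67 → -$2,129.01
  Sep: +$709.67 → -$1,419.34
  Oct: +$709.67 → -$709.67
  Nov: +$709.67 → $0.00
Lowest trial balance = -$2,838.68 (Jul)
Initial deposit = cushion − low point = $1,419.34 − (-$2,838.68) = $4,258.02

$4,258.02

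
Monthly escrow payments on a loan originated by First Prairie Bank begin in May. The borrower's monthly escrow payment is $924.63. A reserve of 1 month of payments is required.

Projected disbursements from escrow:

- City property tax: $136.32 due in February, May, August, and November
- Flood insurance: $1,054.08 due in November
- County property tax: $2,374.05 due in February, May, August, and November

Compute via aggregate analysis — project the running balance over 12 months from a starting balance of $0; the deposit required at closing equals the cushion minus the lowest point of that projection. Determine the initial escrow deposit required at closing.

$3,037.41

Cushion = 1 × $924.63 = $924.63
Trial balance (start $0, +$924.63 each month, − disbursements):
  May: +$924.63 − $2,510.37 → -$1,585.74
  Jun: +$924.63 → -$661.11
  Jul: +$924.63 → $263.52
  Aug: +$924.63 − $2,510.37 → -$1,322.22
  Sep: +$924.63 → -$397.59
  Oct: +$924.63 → $527.04
  Nov: +$924.63 − $3,564.45 → -$2,112.78
  Dec: +$924.63 → -$1,188.15
  Jan: +$924.63 → -$263.52
  Feb: +$924.63 − $2,510.37 → -$1,849.26
  Mar: +$924.63 → -$924.63
  Apr: +$924.63 → $0.00
Lowest trial balance = -$2,112.78 (Nov)
Initial deposit = cushion − low point = $924.63 − (-$2,112.78) = $3,037.41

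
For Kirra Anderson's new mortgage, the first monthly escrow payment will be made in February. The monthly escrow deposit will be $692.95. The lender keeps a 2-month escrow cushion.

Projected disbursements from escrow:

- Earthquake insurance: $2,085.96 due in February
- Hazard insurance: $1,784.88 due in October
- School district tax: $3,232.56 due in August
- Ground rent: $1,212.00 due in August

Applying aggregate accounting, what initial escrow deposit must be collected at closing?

$3,464.75

Cushion = 2 × $692.95 = $1,385.90
Trial balance (start $0, +$692.95 each month, − disbursements):
  Feb: +$692.95 − $2,085.96 → -$1,393.01
  Mar: +$692.95 → -$700.06
  Apr: +$692.95 → -$7.11
  May: +$692.95 → $685.84
  Jun: +$692.95 → $1,378.79
  Jul: +$692.95 → $2,071.74
  Aug: +$692.95 − $4,444.56 → -$1,679.87
  Sep: +$692.95 → -$986.92
  Oct: +$692.95 − $1,784.88 → -$2,078.85
  Nov: +$692.95 → -$1,385.90
  Dec: +$692.95 → -$692.95
  Jan: +$692.95 → $0.00
Lowest trial balance = -$2,078.85 (Oct)
Initial deposit = cushion − low point = $1,385.90 − (-$2,078.85) = $3,464.75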